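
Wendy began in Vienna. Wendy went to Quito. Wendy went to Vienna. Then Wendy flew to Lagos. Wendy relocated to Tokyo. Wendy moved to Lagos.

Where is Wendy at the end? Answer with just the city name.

Answer: Lagos

Derivation:
Tracking Wendy's location:
Start: Wendy is in Vienna.
After move 1: Vienna -> Quito. Wendy is in Quito.
After move 2: Quito -> Vienna. Wendy is in Vienna.
After move 3: Vienna -> Lagos. Wendy is in Lagos.
After move 4: Lagos -> Tokyo. Wendy is in Tokyo.
After move 5: Tokyo -> Lagos. Wendy is in Lagos.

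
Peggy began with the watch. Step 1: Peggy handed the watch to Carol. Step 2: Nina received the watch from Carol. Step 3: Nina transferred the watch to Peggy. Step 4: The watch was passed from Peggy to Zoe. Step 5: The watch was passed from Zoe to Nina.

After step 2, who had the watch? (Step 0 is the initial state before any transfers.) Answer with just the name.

Answer: Nina

Derivation:
Tracking the watch holder through step 2:
After step 0 (start): Peggy
After step 1: Carol
After step 2: Nina

At step 2, the holder is Nina.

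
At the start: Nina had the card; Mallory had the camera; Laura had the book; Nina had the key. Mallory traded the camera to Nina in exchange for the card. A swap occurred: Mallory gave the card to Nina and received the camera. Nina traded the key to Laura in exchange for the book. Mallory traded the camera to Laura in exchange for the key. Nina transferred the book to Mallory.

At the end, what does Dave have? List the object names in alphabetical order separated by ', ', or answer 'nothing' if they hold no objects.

Answer: nothing

Derivation:
Tracking all object holders:
Start: card:Nina, camera:Mallory, book:Laura, key:Nina
Event 1 (swap camera<->card: now camera:Nina, card:Mallory). State: card:Mallory, camera:Nina, book:Laura, key:Nina
Event 2 (swap card<->camera: now card:Nina, camera:Mallory). State: card:Nina, camera:Mallory, book:Laura, key:Nina
Event 3 (swap key<->book: now key:Laura, book:Nina). State: card:Nina, camera:Mallory, book:Nina, key:Laura
Event 4 (swap camera<->key: now camera:Laura, key:Mallory). State: card:Nina, camera:Laura, book:Nina, key:Mallory
Event 5 (give book: Nina -> Mallory). State: card:Nina, camera:Laura, book:Mallory, key:Mallory

Final state: card:Nina, camera:Laura, book:Mallory, key:Mallory
Dave holds: (nothing).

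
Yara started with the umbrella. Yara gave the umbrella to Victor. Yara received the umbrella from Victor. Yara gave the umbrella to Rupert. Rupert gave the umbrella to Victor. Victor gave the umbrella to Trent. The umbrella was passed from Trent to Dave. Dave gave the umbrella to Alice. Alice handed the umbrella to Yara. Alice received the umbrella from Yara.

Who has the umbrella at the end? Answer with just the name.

Tracking the umbrella through each event:
Start: Yara has the umbrella.
After event 1: Victor has the umbrella.
After event 2: Yara has the umbrella.
After event 3: Rupert has the umbrella.
After event 4: Victor has the umbrella.
After event 5: Trent has the umbrella.
After event 6: Dave has the umbrella.
After event 7: Alice has the umbrella.
After event 8: Yara has the umbrella.
After event 9: Alice has the umbrella.

Answer: Alice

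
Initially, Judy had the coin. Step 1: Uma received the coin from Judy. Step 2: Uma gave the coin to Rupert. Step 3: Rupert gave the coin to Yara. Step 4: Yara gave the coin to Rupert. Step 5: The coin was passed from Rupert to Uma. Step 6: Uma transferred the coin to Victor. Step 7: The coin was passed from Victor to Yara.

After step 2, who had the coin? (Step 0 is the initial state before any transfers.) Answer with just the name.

Tracking the coin holder through step 2:
After step 0 (start): Judy
After step 1: Uma
After step 2: Rupert

At step 2, the holder is Rupert.

Answer: Rupert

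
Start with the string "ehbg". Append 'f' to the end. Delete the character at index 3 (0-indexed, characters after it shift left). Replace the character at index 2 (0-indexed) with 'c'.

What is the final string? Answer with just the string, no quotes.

Answer: ehcf

Derivation:
Applying each edit step by step:
Start: "ehbg"
Op 1 (append 'f'): "ehbg" -> "ehbgf"
Op 2 (delete idx 3 = 'g'): "ehbgf" -> "ehbf"
Op 3 (replace idx 2: 'b' -> 'c'): "ehbf" -> "ehcf"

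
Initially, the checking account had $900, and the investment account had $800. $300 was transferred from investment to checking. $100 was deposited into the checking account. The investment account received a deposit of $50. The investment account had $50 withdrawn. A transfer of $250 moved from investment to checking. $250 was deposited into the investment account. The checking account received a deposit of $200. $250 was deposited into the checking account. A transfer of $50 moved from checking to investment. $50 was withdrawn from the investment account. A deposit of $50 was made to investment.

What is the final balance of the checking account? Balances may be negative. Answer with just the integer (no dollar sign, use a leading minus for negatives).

Answer: 1950

Derivation:
Tracking account balances step by step:
Start: checking=900, investment=800
Event 1 (transfer 300 investment -> checking): investment: 800 - 300 = 500, checking: 900 + 300 = 1200. Balances: checking=1200, investment=500
Event 2 (deposit 100 to checking): checking: 1200 + 100 = 1300. Balances: checking=1300, investment=500
Event 3 (deposit 50 to investment): investment: 500 + 50 = 550. Balances: checking=1300, investment=550
Event 4 (withdraw 50 from investment): investment: 550 - 50 = 500. Balances: checking=1300, investment=500
Event 5 (transfer 250 investment -> checking): investment: 500 - 250 = 250, checking: 1300 + 250 = 1550. Balances: checking=1550, investment=250
Event 6 (deposit 250 to investment): investment: 250 + 250 = 500. Balances: checking=1550, investment=500
Event 7 (deposit 200 to checking): checking: 1550 + 200 = 1750. Balances: checking=1750, investment=500
Event 8 (deposit 250 to checking): checking: 1750 + 250 = 2000. Balances: checking=2000, investment=500
Event 9 (transfer 50 checking -> investment): checking: 2000 - 50 = 1950, investment: 500 + 50 = 550. Balances: checking=1950, investment=550
Event 10 (withdraw 50 from investment): investment: 550 - 50 = 500. Balances: checking=1950, investment=500
Event 11 (deposit 50 to investment): investment: 500 + 50 = 550. Balances: checking=1950, investment=550

Final balance of checking: 1950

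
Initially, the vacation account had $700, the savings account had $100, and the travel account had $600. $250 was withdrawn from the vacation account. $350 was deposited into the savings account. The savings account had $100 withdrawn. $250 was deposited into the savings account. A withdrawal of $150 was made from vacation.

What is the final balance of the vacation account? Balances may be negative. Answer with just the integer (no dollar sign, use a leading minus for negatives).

Answer: 300

Derivation:
Tracking account balances step by step:
Start: vacation=700, savings=100, travel=600
Event 1 (withdraw 250 from vacation): vacation: 700 - 250 = 450. Balances: vacation=450, savings=100, travel=600
Event 2 (deposit 350 to savings): savings: 100 + 350 = 450. Balances: vacation=450, savings=450, travel=600
Event 3 (withdraw 100 from savings): savings: 450 - 100 = 350. Balances: vacation=450, savings=350, travel=600
Event 4 (deposit 250 to savings): savings: 350 + 250 = 600. Balances: vacation=450, savings=600, travel=600
Event 5 (withdraw 150 from vacation): vacation: 450 - 150 = 300. Balances: vacation=300, savings=600, travel=600

Final balance of vacation: 300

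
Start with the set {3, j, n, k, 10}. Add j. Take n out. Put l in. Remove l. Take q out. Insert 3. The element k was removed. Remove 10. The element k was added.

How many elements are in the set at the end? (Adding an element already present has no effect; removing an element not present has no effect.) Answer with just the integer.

Tracking the set through each operation:
Start: {10, 3, j, k, n}
Event 1 (add j): already present, no change. Set: {10, 3, j, k, n}
Event 2 (remove n): removed. Set: {10, 3, j, k}
Event 3 (add l): added. Set: {10, 3, j, k, l}
Event 4 (remove l): removed. Set: {10, 3, j, k}
Event 5 (remove q): not present, no change. Set: {10, 3, j, k}
Event 6 (add 3): already present, no change. Set: {10, 3, j, k}
Event 7 (remove k): removed. Set: {10, 3, j}
Event 8 (remove 10): removed. Set: {3, j}
Event 9 (add k): added. Set: {3, j, k}

Final set: {3, j, k} (size 3)

Answer: 3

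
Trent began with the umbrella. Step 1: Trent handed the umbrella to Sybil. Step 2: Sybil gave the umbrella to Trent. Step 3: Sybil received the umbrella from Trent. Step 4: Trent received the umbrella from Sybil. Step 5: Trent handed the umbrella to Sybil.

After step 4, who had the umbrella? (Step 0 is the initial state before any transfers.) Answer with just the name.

Tracking the umbrella holder through step 4:
After step 0 (start): Trent
After step 1: Sybil
After step 2: Trent
After step 3: Sybil
After step 4: Trent

At step 4, the holder is Trent.

Answer: Trent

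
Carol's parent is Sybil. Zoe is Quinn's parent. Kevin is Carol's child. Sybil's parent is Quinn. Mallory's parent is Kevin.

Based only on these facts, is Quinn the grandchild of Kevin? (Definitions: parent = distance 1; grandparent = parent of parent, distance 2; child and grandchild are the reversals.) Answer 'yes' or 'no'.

Answer: no

Derivation:
Reconstructing the parent chain from the given facts:
  Zoe -> Quinn -> Sybil -> Carol -> Kevin -> Mallory
(each arrow means 'parent of the next')
Positions in the chain (0 = top):
  position of Zoe: 0
  position of Quinn: 1
  position of Sybil: 2
  position of Carol: 3
  position of Kevin: 4
  position of Mallory: 5

Quinn is at position 1, Kevin is at position 4; signed distance (j - i) = 3.
'grandchild' requires j - i = -2. Actual distance is 3, so the relation does NOT hold.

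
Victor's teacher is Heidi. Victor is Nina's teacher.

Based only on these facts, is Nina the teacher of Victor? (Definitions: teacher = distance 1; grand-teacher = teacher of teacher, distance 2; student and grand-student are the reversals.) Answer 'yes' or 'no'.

Answer: no

Derivation:
Reconstructing the teacher chain from the given facts:
  Heidi -> Victor -> Nina
(each arrow means 'teacher of the next')
Positions in the chain (0 = top):
  position of Heidi: 0
  position of Victor: 1
  position of Nina: 2

Nina is at position 2, Victor is at position 1; signed distance (j - i) = -1.
'teacher' requires j - i = 1. Actual distance is -1, so the relation does NOT hold.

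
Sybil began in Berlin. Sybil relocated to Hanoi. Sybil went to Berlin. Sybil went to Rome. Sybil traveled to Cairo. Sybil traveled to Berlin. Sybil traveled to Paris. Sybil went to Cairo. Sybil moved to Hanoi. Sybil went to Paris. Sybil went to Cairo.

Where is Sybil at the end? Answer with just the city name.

Answer: Cairo

Derivation:
Tracking Sybil's location:
Start: Sybil is in Berlin.
After move 1: Berlin -> Hanoi. Sybil is in Hanoi.
After move 2: Hanoi -> Berlin. Sybil is in Berlin.
After move 3: Berlin -> Rome. Sybil is in Rome.
After move 4: Rome -> Cairo. Sybil is in Cairo.
After move 5: Cairo -> Berlin. Sybil is in Berlin.
After move 6: Berlin -> Paris. Sybil is in Paris.
After move 7: Paris -> Cairo. Sybil is in Cairo.
After move 8: Cairo -> Hanoi. Sybil is in Hanoi.
After move 9: Hanoi -> Paris. Sybil is in Paris.
After move 10: Paris -> Cairo. Sybil is in Cairo.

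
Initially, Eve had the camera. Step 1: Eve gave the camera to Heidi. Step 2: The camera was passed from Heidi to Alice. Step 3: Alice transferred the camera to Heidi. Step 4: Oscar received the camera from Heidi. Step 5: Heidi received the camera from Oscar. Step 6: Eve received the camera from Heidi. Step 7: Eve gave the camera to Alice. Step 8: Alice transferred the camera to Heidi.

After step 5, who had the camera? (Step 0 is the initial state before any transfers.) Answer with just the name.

Answer: Heidi

Derivation:
Tracking the camera holder through step 5:
After step 0 (start): Eve
After step 1: Heidi
After step 2: Alice
After step 3: Heidi
After step 4: Oscar
After step 5: Heidi

At step 5, the holder is Heidi.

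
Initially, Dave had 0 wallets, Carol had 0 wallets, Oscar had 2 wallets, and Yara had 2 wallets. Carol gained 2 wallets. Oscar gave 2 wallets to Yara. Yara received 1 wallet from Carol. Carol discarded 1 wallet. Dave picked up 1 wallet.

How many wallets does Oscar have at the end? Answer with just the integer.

Answer: 0

Derivation:
Tracking counts step by step:
Start: Dave=0, Carol=0, Oscar=2, Yara=2
Event 1 (Carol +2): Carol: 0 -> 2. State: Dave=0, Carol=2, Oscar=2, Yara=2
Event 2 (Oscar -> Yara, 2): Oscar: 2 -> 0, Yara: 2 -> 4. State: Dave=0, Carol=2, Oscar=0, Yara=4
Event 3 (Carol -> Yara, 1): Carol: 2 -> 1, Yara: 4 -> 5. State: Dave=0, Carol=1, Oscar=0, Yara=5
Event 4 (Carol -1): Carol: 1 -> 0. State: Dave=0, Carol=0, Oscar=0, Yara=5
Event 5 (Dave +1): Dave: 0 -> 1. State: Dave=1, Carol=0, Oscar=0, Yara=5

Oscar's final count: 0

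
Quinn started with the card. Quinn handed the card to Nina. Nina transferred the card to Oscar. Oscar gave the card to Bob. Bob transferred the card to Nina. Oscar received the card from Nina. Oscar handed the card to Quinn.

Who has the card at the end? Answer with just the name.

Tracking the card through each event:
Start: Quinn has the card.
After event 1: Nina has the card.
After event 2: Oscar has the card.
After event 3: Bob has the card.
After event 4: Nina has the card.
After event 5: Oscar has the card.
After event 6: Quinn has the card.

Answer: Quinn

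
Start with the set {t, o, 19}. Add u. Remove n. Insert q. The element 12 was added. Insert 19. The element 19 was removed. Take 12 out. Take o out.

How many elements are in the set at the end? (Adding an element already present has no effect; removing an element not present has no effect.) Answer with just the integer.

Tracking the set through each operation:
Start: {19, o, t}
Event 1 (add u): added. Set: {19, o, t, u}
Event 2 (remove n): not present, no change. Set: {19, o, t, u}
Event 3 (add q): added. Set: {19, o, q, t, u}
Event 4 (add 12): added. Set: {12, 19, o, q, t, u}
Event 5 (add 19): already present, no change. Set: {12, 19, o, q, t, u}
Event 6 (remove 19): removed. Set: {12, o, q, t, u}
Event 7 (remove 12): removed. Set: {o, q, t, u}
Event 8 (remove o): removed. Set: {q, t, u}

Final set: {q, t, u} (size 3)

Answer: 3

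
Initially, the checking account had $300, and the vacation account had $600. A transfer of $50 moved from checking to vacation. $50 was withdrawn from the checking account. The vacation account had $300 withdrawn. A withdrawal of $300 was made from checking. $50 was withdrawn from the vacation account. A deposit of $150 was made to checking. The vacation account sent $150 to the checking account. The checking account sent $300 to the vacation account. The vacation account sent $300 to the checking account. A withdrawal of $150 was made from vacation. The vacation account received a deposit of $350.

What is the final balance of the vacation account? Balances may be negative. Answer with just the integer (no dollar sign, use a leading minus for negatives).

Answer: 350

Derivation:
Tracking account balances step by step:
Start: checking=300, vacation=600
Event 1 (transfer 50 checking -> vacation): checking: 300 - 50 = 250, vacation: 600 + 50 = 650. Balances: checking=250, vacation=650
Event 2 (withdraw 50 from checking): checking: 250 - 50 = 200. Balances: checking=200, vacation=650
Event 3 (withdraw 300 from vacation): vacation: 650 - 300 = 350. Balances: checking=200, vacation=350
Event 4 (withdraw 300 from checking): checking: 200 - 300 = -100. Balances: checking=-100, vacation=350
Event 5 (withdraw 50 from vacation): vacation: 350 - 50 = 300. Balances: checking=-100, vacation=300
Event 6 (deposit 150 to checking): checking: -100 + 150 = 50. Balances: checking=50, vacation=300
Event 7 (transfer 150 vacation -> checking): vacation: 300 - 150 = 150, checking: 50 + 150 = 200. Balances: checking=200, vacation=150
Event 8 (transfer 300 checking -> vacation): checking: 200 - 300 = -100, vacation: 150 + 300 = 450. Balances: checking=-100, vacation=450
Event 9 (transfer 300 vacation -> checking): vacation: 450 - 300 = 150, checking: -100 + 300 = 200. Balances: checking=200, vacation=150
Event 10 (withdraw 150 from vacation): vacation: 150 - 150 = 0. Balances: checking=200, vacation=0
Event 11 (deposit 350 to vacation): vacation: 0 + 350 = 350. Balances: checking=200, vacation=350

Final balance of vacation: 350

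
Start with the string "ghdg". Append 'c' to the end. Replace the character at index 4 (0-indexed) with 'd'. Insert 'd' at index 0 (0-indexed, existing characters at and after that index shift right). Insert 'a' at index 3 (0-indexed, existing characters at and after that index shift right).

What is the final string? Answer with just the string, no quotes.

Applying each edit step by step:
Start: "ghdg"
Op 1 (append 'c'): "ghdg" -> "ghdgc"
Op 2 (replace idx 4: 'c' -> 'd'): "ghdgc" -> "ghdgd"
Op 3 (insert 'd' at idx 0): "ghdgd" -> "dghdgd"
Op 4 (insert 'a' at idx 3): "dghdgd" -> "dghadgd"

Answer: dghadgd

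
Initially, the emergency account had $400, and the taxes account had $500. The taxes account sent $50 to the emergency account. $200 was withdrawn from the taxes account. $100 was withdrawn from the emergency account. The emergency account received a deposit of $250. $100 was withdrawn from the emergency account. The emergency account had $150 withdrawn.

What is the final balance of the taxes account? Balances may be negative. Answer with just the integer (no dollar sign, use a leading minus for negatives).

Tracking account balances step by step:
Start: emergency=400, taxes=500
Event 1 (transfer 50 taxes -> emergency): taxes: 500 - 50 = 450, emergency: 400 + 50 = 450. Balances: emergency=450, taxes=450
Event 2 (withdraw 200 from taxes): taxes: 450 - 200 = 250. Balances: emergency=450, taxes=250
Event 3 (withdraw 100 from emergency): emergency: 450 - 100 = 350. Balances: emergency=350, taxes=250
Event 4 (deposit 250 to emergency): emergency: 350 + 250 = 600. Balances: emergency=600, taxes=250
Event 5 (withdraw 100 from emergency): emergency: 600 - 100 = 500. Balances: emergency=500, taxes=250
Event 6 (withdraw 150 from emergency): emergency: 500 - 150 = 350. Balances: emergency=350, taxes=250

Final balance of taxes: 250

Answer: 250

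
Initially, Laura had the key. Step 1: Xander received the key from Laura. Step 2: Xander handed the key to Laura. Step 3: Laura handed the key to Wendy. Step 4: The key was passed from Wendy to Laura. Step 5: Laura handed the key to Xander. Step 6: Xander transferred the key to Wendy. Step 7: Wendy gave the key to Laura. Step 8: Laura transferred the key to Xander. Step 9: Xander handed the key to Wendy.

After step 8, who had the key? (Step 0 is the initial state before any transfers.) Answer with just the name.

Answer: Xander

Derivation:
Tracking the key holder through step 8:
After step 0 (start): Laura
After step 1: Xander
After step 2: Laura
After step 3: Wendy
After step 4: Laura
After step 5: Xander
After step 6: Wendy
After step 7: Laura
After step 8: Xander

At step 8, the holder is Xander.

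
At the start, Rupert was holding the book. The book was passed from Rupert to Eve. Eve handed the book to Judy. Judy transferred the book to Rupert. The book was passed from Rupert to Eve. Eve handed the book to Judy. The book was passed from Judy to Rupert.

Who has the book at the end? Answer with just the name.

Tracking the book through each event:
Start: Rupert has the book.
After event 1: Eve has the book.
After event 2: Judy has the book.
After event 3: Rupert has the book.
After event 4: Eve has the book.
After event 5: Judy has the book.
After event 6: Rupert has the book.

Answer: Rupert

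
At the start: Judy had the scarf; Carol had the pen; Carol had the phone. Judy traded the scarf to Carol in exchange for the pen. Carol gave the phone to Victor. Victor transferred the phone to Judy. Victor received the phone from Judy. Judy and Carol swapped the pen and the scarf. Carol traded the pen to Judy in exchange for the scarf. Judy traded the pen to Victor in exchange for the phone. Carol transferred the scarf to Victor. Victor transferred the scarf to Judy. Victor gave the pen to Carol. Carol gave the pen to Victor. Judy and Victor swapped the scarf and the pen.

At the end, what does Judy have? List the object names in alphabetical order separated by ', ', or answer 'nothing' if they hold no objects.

Tracking all object holders:
Start: scarf:Judy, pen:Carol, phone:Carol
Event 1 (swap scarf<->pen: now scarf:Carol, pen:Judy). State: scarf:Carol, pen:Judy, phone:Carol
Event 2 (give phone: Carol -> Victor). State: scarf:Carol, pen:Judy, phone:Victor
Event 3 (give phone: Victor -> Judy). State: scarf:Carol, pen:Judy, phone:Judy
Event 4 (give phone: Judy -> Victor). State: scarf:Carol, pen:Judy, phone:Victor
Event 5 (swap pen<->scarf: now pen:Carol, scarf:Judy). State: scarf:Judy, pen:Carol, phone:Victor
Event 6 (swap pen<->scarf: now pen:Judy, scarf:Carol). State: scarf:Carol, pen:Judy, phone:Victor
Event 7 (swap pen<->phone: now pen:Victor, phone:Judy). State: scarf:Carol, pen:Victor, phone:Judy
Event 8 (give scarf: Carol -> Victor). State: scarf:Victor, pen:Victor, phone:Judy
Event 9 (give scarf: Victor -> Judy). State: scarf:Judy, pen:Victor, phone:Judy
Event 10 (give pen: Victor -> Carol). State: scarf:Judy, pen:Carol, phone:Judy
Event 11 (give pen: Carol -> Victor). State: scarf:Judy, pen:Victor, phone:Judy
Event 12 (swap scarf<->pen: now scarf:Victor, pen:Judy). State: scarf:Victor, pen:Judy, phone:Judy

Final state: scarf:Victor, pen:Judy, phone:Judy
Judy holds: pen, phone.

Answer: pen, phone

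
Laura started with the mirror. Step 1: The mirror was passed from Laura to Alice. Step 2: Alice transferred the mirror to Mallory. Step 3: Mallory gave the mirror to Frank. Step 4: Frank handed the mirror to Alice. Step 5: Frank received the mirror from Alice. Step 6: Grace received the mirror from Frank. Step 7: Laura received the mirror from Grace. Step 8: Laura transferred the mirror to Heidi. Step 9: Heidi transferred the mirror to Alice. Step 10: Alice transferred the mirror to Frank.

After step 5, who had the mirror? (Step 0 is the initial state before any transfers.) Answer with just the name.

Answer: Frank

Derivation:
Tracking the mirror holder through step 5:
After step 0 (start): Laura
After step 1: Alice
After step 2: Mallory
After step 3: Frank
After step 4: Alice
After step 5: Frank

At step 5, the holder is Frank.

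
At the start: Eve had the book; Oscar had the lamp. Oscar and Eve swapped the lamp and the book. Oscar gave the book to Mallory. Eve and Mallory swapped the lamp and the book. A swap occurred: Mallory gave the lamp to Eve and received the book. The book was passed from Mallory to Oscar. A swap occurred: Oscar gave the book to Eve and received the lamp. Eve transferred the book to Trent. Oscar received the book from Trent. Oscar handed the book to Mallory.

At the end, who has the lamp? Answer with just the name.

Tracking all object holders:
Start: book:Eve, lamp:Oscar
Event 1 (swap lamp<->book: now lamp:Eve, book:Oscar). State: book:Oscar, lamp:Eve
Event 2 (give book: Oscar -> Mallory). State: book:Mallory, lamp:Eve
Event 3 (swap lamp<->book: now lamp:Mallory, book:Eve). State: book:Eve, lamp:Mallory
Event 4 (swap lamp<->book: now lamp:Eve, book:Mallory). State: book:Mallory, lamp:Eve
Event 5 (give book: Mallory -> Oscar). State: book:Oscar, lamp:Eve
Event 6 (swap book<->lamp: now book:Eve, lamp:Oscar). State: book:Eve, lamp:Oscar
Event 7 (give book: Eve -> Trent). State: book:Trent, lamp:Oscar
Event 8 (give book: Trent -> Oscar). State: book:Oscar, lamp:Oscar
Event 9 (give book: Oscar -> Mallory). State: book:Mallory, lamp:Oscar

Final state: book:Mallory, lamp:Oscar
The lamp is held by Oscar.

Answer: Oscar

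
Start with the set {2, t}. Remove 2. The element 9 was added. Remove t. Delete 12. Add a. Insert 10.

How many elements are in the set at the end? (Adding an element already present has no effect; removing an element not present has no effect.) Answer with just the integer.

Answer: 3

Derivation:
Tracking the set through each operation:
Start: {2, t}
Event 1 (remove 2): removed. Set: {t}
Event 2 (add 9): added. Set: {9, t}
Event 3 (remove t): removed. Set: {9}
Event 4 (remove 12): not present, no change. Set: {9}
Event 5 (add a): added. Set: {9, a}
Event 6 (add 10): added. Set: {10, 9, a}

Final set: {10, 9, a} (size 3)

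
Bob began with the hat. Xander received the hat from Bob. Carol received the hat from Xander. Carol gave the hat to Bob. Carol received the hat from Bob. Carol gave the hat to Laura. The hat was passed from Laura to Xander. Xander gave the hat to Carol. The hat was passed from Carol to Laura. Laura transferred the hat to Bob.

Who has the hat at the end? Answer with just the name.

Tracking the hat through each event:
Start: Bob has the hat.
After event 1: Xander has the hat.
After event 2: Carol has the hat.
After event 3: Bob has the hat.
After event 4: Carol has the hat.
After event 5: Laura has the hat.
After event 6: Xander has the hat.
After event 7: Carol has the hat.
After event 8: Laura has the hat.
After event 9: Bob has the hat.

Answer: Bob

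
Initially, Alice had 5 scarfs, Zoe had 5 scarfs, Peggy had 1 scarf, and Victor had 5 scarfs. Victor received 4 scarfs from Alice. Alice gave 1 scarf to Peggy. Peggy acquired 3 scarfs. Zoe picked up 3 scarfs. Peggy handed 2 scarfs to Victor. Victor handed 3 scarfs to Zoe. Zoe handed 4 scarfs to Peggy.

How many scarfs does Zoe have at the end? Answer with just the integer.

Answer: 7

Derivation:
Tracking counts step by step:
Start: Alice=5, Zoe=5, Peggy=1, Victor=5
Event 1 (Alice -> Victor, 4): Alice: 5 -> 1, Victor: 5 -> 9. State: Alice=1, Zoe=5, Peggy=1, Victor=9
Event 2 (Alice -> Peggy, 1): Alice: 1 -> 0, Peggy: 1 -> 2. State: Alice=0, Zoe=5, Peggy=2, Victor=9
Event 3 (Peggy +3): Peggy: 2 -> 5. State: Alice=0, Zoe=5, Peggy=5, Victor=9
Event 4 (Zoe +3): Zoe: 5 -> 8. State: Alice=0, Zoe=8, Peggy=5, Victor=9
Event 5 (Peggy -> Victor, 2): Peggy: 5 -> 3, Victor: 9 -> 11. State: Alice=0, Zoe=8, Peggy=3, Victor=11
Event 6 (Victor -> Zoe, 3): Victor: 11 -> 8, Zoe: 8 -> 11. State: Alice=0, Zoe=11, Peggy=3, Victor=8
Event 7 (Zoe -> Peggy, 4): Zoe: 11 -> 7, Peggy: 3 -> 7. State: Alice=0, Zoe=7, Peggy=7, Victor=8

Zoe's final count: 7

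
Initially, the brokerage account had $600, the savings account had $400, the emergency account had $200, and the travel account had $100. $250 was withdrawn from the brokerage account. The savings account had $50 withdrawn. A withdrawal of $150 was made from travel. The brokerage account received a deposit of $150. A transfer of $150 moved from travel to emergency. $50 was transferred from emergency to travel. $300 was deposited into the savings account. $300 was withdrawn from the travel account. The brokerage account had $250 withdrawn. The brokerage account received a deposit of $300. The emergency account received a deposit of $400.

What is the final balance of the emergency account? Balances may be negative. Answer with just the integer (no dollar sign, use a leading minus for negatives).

Answer: 700

Derivation:
Tracking account balances step by step:
Start: brokerage=600, savings=400, emergency=200, travel=100
Event 1 (withdraw 250 from brokerage): brokerage: 600 - 250 = 350. Balances: brokerage=350, savings=400, emergency=200, travel=100
Event 2 (withdraw 50 from savings): savings: 400 - 50 = 350. Balances: brokerage=350, savings=350, emergency=200, travel=100
Event 3 (withdraw 150 from travel): travel: 100 - 150 = -50. Balances: brokerage=350, savings=350, emergency=200, travel=-50
Event 4 (deposit 150 to brokerage): brokerage: 350 + 150 = 500. Balances: brokerage=500, savings=350, emergency=200, travel=-50
Event 5 (transfer 150 travel -> emergency): travel: -50 - 150 = -200, emergency: 200 + 150 = 350. Balances: brokerage=500, savings=350, emergency=350, travel=-200
Event 6 (transfer 50 emergency -> travel): emergency: 350 - 50 = 300, travel: -200 + 50 = -150. Balances: brokerage=500, savings=350, emergency=300, travel=-150
Event 7 (deposit 300 to savings): savings: 350 + 300 = 650. Balances: brokerage=500, savings=650, emergency=300, travel=-150
Event 8 (withdraw 300 from travel): travel: -150 - 300 = -450. Balances: brokerage=500, savings=650, emergency=300, travel=-450
Event 9 (withdraw 250 from brokerage): brokerage: 500 - 250 = 250. Balances: brokerage=250, savings=650, emergency=300, travel=-450
Event 10 (deposit 300 to brokerage): brokerage: 250 + 300 = 550. Balances: brokerage=550, savings=650, emergency=300, travel=-450
Event 11 (deposit 400 to emergency): emergency: 300 + 400 = 700. Balances: brokerage=550, savings=650, emergency=700, travel=-450

Final balance of emergency: 700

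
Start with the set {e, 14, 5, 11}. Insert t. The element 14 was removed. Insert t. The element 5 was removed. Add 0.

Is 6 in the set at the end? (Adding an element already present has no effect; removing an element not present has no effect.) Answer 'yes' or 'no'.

Tracking the set through each operation:
Start: {11, 14, 5, e}
Event 1 (add t): added. Set: {11, 14, 5, e, t}
Event 2 (remove 14): removed. Set: {11, 5, e, t}
Event 3 (add t): already present, no change. Set: {11, 5, e, t}
Event 4 (remove 5): removed. Set: {11, e, t}
Event 5 (add 0): added. Set: {0, 11, e, t}

Final set: {0, 11, e, t} (size 4)
6 is NOT in the final set.

Answer: no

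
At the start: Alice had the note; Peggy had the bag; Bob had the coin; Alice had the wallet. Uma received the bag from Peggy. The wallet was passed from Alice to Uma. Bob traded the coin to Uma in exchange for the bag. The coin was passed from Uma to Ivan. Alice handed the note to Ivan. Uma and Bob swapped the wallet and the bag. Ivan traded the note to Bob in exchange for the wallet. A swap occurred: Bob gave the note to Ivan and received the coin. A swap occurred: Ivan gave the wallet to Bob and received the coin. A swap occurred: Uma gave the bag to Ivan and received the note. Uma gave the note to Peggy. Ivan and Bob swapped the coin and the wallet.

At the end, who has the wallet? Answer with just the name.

Answer: Ivan

Derivation:
Tracking all object holders:
Start: note:Alice, bag:Peggy, coin:Bob, wallet:Alice
Event 1 (give bag: Peggy -> Uma). State: note:Alice, bag:Uma, coin:Bob, wallet:Alice
Event 2 (give wallet: Alice -> Uma). State: note:Alice, bag:Uma, coin:Bob, wallet:Uma
Event 3 (swap coin<->bag: now coin:Uma, bag:Bob). State: note:Alice, bag:Bob, coin:Uma, wallet:Uma
Event 4 (give coin: Uma -> Ivan). State: note:Alice, bag:Bob, coin:Ivan, wallet:Uma
Event 5 (give note: Alice -> Ivan). State: note:Ivan, bag:Bob, coin:Ivan, wallet:Uma
Event 6 (swap wallet<->bag: now wallet:Bob, bag:Uma). State: note:Ivan, bag:Uma, coin:Ivan, wallet:Bob
Event 7 (swap note<->wallet: now note:Bob, wallet:Ivan). State: note:Bob, bag:Uma, coin:Ivan, wallet:Ivan
Event 8 (swap note<->coin: now note:Ivan, coin:Bob). State: note:Ivan, bag:Uma, coin:Bob, wallet:Ivan
Event 9 (swap wallet<->coin: now wallet:Bob, coin:Ivan). State: note:Ivan, bag:Uma, coin:Ivan, wallet:Bob
Event 10 (swap bag<->note: now bag:Ivan, note:Uma). State: note:Uma, bag:Ivan, coin:Ivan, wallet:Bob
Event 11 (give note: Uma -> Peggy). State: note:Peggy, bag:Ivan, coin:Ivan, wallet:Bob
Event 12 (swap coin<->wallet: now coin:Bob, wallet:Ivan). State: note:Peggy, bag:Ivan, coin:Bob, wallet:Ivan

Final state: note:Peggy, bag:Ivan, coin:Bob, wallet:Ivan
The wallet is held by Ivan.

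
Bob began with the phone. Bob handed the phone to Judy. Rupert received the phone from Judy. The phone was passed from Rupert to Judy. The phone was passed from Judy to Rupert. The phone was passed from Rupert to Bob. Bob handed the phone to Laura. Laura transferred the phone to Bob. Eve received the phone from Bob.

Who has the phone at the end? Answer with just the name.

Tracking the phone through each event:
Start: Bob has the phone.
After event 1: Judy has the phone.
After event 2: Rupert has the phone.
After event 3: Judy has the phone.
After event 4: Rupert has the phone.
After event 5: Bob has the phone.
After event 6: Laura has the phone.
After event 7: Bob has the phone.
After event 8: Eve has the phone.

Answer: Eve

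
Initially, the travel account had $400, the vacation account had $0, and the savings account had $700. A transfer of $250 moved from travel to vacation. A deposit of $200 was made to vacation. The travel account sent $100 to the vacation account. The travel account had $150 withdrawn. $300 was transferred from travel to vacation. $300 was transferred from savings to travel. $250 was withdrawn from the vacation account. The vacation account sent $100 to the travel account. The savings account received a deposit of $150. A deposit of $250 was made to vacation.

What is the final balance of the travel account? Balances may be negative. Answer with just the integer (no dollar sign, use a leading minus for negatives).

Answer: 0

Derivation:
Tracking account balances step by step:
Start: travel=400, vacation=0, savings=700
Event 1 (transfer 250 travel -> vacation): travel: 400 - 250 = 150, vacation: 0 + 250 = 250. Balances: travel=150, vacation=250, savings=700
Event 2 (deposit 200 to vacation): vacation: 250 + 200 = 450. Balances: travel=150, vacation=450, savings=700
Event 3 (transfer 100 travel -> vacation): travel: 150 - 100 = 50, vacation: 450 + 100 = 550. Balances: travel=50, vacation=550, savings=700
Event 4 (withdraw 150 from travel): travel: 50 - 150 = -100. Balances: travel=-100, vacation=550, savings=700
Event 5 (transfer 300 travel -> vacation): travel: -100 - 300 = -400, vacation: 550 + 300 = 850. Balances: travel=-400, vacation=850, savings=700
Event 6 (transfer 300 savings -> travel): savings: 700 - 300 = 400, travel: -400 + 300 = -100. Balances: travel=-100, vacation=850, savings=400
Event 7 (withdraw 250 from vacation): vacation: 850 - 250 = 600. Balances: travel=-100, vacation=600, savings=400
Event 8 (transfer 100 vacation -> travel): vacation: 600 - 100 = 500, travel: -100 + 100 = 0. Balances: travel=0, vacation=500, savings=400
Event 9 (deposit 150 to savings): savings: 400 + 150 = 550. Balances: travel=0, vacation=500, savings=550
Event 10 (deposit 250 to vacation): vacation: 500 + 250 = 750. Balances: travel=0, vacation=750, savings=550

Final balance of travel: 0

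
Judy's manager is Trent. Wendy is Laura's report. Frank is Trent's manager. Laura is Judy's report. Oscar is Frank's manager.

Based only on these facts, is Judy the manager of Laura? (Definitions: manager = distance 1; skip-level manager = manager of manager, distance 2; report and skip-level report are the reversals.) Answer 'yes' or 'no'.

Answer: yes

Derivation:
Reconstructing the manager chain from the given facts:
  Oscar -> Frank -> Trent -> Judy -> Laura -> Wendy
(each arrow means 'manager of the next')
Positions in the chain (0 = top):
  position of Oscar: 0
  position of Frank: 1
  position of Trent: 2
  position of Judy: 3
  position of Laura: 4
  position of Wendy: 5

Judy is at position 3, Laura is at position 4; signed distance (j - i) = 1.
'manager' requires j - i = 1. Actual distance is 1, so the relation HOLDS.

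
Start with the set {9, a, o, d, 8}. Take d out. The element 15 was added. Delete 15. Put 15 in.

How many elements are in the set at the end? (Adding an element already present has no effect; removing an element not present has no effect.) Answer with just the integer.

Answer: 5

Derivation:
Tracking the set through each operation:
Start: {8, 9, a, d, o}
Event 1 (remove d): removed. Set: {8, 9, a, o}
Event 2 (add 15): added. Set: {15, 8, 9, a, o}
Event 3 (remove 15): removed. Set: {8, 9, a, o}
Event 4 (add 15): added. Set: {15, 8, 9, a, o}

Final set: {15, 8, 9, a, o} (size 5)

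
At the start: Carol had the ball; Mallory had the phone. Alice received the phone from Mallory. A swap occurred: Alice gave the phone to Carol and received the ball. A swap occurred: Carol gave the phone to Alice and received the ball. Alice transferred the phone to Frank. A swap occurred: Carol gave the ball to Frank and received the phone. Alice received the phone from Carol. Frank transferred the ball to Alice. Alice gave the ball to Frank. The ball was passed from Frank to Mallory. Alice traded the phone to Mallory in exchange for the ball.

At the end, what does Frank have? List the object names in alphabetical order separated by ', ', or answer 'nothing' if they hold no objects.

Answer: nothing

Derivation:
Tracking all object holders:
Start: ball:Carol, phone:Mallory
Event 1 (give phone: Mallory -> Alice). State: ball:Carol, phone:Alice
Event 2 (swap phone<->ball: now phone:Carol, ball:Alice). State: ball:Alice, phone:Carol
Event 3 (swap phone<->ball: now phone:Alice, ball:Carol). State: ball:Carol, phone:Alice
Event 4 (give phone: Alice -> Frank). State: ball:Carol, phone:Frank
Event 5 (swap ball<->phone: now ball:Frank, phone:Carol). State: ball:Frank, phone:Carol
Event 6 (give phone: Carol -> Alice). State: ball:Frank, phone:Alice
Event 7 (give ball: Frank -> Alice). State: ball:Alice, phone:Alice
Event 8 (give ball: Alice -> Frank). State: ball:Frank, phone:Alice
Event 9 (give ball: Frank -> Mallory). State: ball:Mallory, phone:Alice
Event 10 (swap phone<->ball: now phone:Mallory, ball:Alice). State: ball:Alice, phone:Mallory

Final state: ball:Alice, phone:Mallory
Frank holds: (nothing).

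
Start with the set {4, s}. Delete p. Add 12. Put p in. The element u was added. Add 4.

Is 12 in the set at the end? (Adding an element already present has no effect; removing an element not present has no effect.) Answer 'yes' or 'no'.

Answer: yes

Derivation:
Tracking the set through each operation:
Start: {4, s}
Event 1 (remove p): not present, no change. Set: {4, s}
Event 2 (add 12): added. Set: {12, 4, s}
Event 3 (add p): added. Set: {12, 4, p, s}
Event 4 (add u): added. Set: {12, 4, p, s, u}
Event 5 (add 4): already present, no change. Set: {12, 4, p, s, u}

Final set: {12, 4, p, s, u} (size 5)
12 is in the final set.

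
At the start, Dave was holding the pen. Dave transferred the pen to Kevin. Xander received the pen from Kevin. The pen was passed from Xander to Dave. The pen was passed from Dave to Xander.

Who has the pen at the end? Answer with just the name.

Tracking the pen through each event:
Start: Dave has the pen.
After event 1: Kevin has the pen.
After event 2: Xander has the pen.
After event 3: Dave has the pen.
After event 4: Xander has the pen.

Answer: Xander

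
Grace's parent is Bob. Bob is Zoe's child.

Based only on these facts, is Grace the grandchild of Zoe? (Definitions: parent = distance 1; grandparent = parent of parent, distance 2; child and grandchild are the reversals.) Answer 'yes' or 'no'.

Reconstructing the parent chain from the given facts:
  Zoe -> Bob -> Grace
(each arrow means 'parent of the next')
Positions in the chain (0 = top):
  position of Zoe: 0
  position of Bob: 1
  position of Grace: 2

Grace is at position 2, Zoe is at position 0; signed distance (j - i) = -2.
'grandchild' requires j - i = -2. Actual distance is -2, so the relation HOLDS.

Answer: yes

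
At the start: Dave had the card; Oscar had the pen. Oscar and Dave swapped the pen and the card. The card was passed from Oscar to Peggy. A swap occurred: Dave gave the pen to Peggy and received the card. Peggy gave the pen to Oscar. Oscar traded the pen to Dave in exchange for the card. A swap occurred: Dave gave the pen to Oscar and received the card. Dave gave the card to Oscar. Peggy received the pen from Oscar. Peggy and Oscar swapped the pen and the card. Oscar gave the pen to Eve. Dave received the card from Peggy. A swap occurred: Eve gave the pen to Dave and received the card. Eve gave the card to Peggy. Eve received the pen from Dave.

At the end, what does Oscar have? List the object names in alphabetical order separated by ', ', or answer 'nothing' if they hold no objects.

Tracking all object holders:
Start: card:Dave, pen:Oscar
Event 1 (swap pen<->card: now pen:Dave, card:Oscar). State: card:Oscar, pen:Dave
Event 2 (give card: Oscar -> Peggy). State: card:Peggy, pen:Dave
Event 3 (swap pen<->card: now pen:Peggy, card:Dave). State: card:Dave, pen:Peggy
Event 4 (give pen: Peggy -> Oscar). State: card:Dave, pen:Oscar
Event 5 (swap pen<->card: now pen:Dave, card:Oscar). State: card:Oscar, pen:Dave
Event 6 (swap pen<->card: now pen:Oscar, card:Dave). State: card:Dave, pen:Oscar
Event 7 (give card: Dave -> Oscar). State: card:Oscar, pen:Oscar
Event 8 (give pen: Oscar -> Peggy). State: card:Oscar, pen:Peggy
Event 9 (swap pen<->card: now pen:Oscar, card:Peggy). State: card:Peggy, pen:Oscar
Event 10 (give pen: Oscar -> Eve). State: card:Peggy, pen:Eve
Event 11 (give card: Peggy -> Dave). State: card:Dave, pen:Eve
Event 12 (swap pen<->card: now pen:Dave, card:Eve). State: card:Eve, pen:Dave
Event 13 (give card: Eve -> Peggy). State: card:Peggy, pen:Dave
Event 14 (give pen: Dave -> Eve). State: card:Peggy, pen:Eve

Final state: card:Peggy, pen:Eve
Oscar holds: (nothing).

Answer: nothing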